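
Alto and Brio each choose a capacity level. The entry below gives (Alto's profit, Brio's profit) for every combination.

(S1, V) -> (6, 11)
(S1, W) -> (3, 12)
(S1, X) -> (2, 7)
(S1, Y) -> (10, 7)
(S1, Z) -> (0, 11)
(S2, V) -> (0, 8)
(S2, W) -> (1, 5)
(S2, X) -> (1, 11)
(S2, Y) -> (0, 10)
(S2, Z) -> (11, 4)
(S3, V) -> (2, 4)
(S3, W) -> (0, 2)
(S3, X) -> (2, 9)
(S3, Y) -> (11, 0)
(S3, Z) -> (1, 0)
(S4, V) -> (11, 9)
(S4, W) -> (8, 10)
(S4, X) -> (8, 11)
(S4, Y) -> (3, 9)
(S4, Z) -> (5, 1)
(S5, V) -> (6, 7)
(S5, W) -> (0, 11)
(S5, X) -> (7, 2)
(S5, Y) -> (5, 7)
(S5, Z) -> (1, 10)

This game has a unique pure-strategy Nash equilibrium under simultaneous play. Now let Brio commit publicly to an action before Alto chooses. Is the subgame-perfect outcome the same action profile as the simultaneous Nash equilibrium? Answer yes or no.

Alto best-responds to each possible Brio move:
- V: BR = S4, leader payoff 9.
- W: BR = S4, leader payoff 10.
- X: BR = S4, leader payoff 11.
- Y: BR = S3, leader payoff 0.
- Z: BR = S2, leader payoff 4.
Among 9, 10, 11, 0, 4, the best is 11 at X. Subgame-perfect outcome: (S4, X) with payoffs (8, 11).
Now find the simultaneous Nash equilibrium.
Alto's best replies: V→S4; W→S4; X→S4; Y→S3; Z→S2.
Brio's best replies: S1→W; S2→X; S3→X; S4→X; S5→W.
Only (S4, X) has each player best-responding; Nash payoffs (8, 11).
Sequential outcome (S4, X) coincides with the Nash profile (S4, X).

yes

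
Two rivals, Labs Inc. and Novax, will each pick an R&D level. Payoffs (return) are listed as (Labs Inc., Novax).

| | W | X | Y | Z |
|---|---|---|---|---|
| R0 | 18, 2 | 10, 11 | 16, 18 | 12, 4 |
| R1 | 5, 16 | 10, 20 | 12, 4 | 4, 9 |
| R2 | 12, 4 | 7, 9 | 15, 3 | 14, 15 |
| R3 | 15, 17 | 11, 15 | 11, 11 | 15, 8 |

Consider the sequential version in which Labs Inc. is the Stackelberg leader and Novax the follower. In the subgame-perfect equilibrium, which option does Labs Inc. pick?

Novax best-responds to each possible Labs Inc. move:
- R0 → Novax plays Y (best of 2, 11, 18, 4); Labs Inc. gets 16.
- R1 → Novax plays X (best of 16, 20, 4, 9); Labs Inc. gets 10.
- R2 → Novax plays Z (best of 4, 9, 3, 15); Labs Inc. gets 14.
- R3 → Novax plays W (best of 17, 15, 11, 8); Labs Inc. gets 15.
Maximizing over 16, 10, 14, 15, Labs Inc. chooses R0. Subgame-perfect outcome: (R0, Y) with payoffs (16, 18).

R0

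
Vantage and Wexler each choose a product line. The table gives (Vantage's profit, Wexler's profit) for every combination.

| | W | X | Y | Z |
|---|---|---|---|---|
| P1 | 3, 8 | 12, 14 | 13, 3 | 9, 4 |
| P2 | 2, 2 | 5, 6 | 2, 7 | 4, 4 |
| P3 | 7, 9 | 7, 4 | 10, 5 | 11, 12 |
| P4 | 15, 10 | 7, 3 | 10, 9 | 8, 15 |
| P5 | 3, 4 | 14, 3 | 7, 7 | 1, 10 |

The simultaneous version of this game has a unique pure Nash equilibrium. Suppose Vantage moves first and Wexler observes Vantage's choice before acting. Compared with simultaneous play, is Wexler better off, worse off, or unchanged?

Wexler best-responds to each possible Vantage move:
- P1: Wexler compares 8, 14, 3, 4 and picks X; Vantage would get 12.
- P2: Wexler compares 2, 6, 7, 4 and picks Y; Vantage would get 2.
- P3: Wexler compares 9, 4, 5, 12 and picks Z; Vantage would get 11.
- P4: Wexler compares 10, 3, 9, 15 and picks Z; Vantage would get 8.
- P5: Wexler compares 4, 3, 7, 10 and picks Z; Vantage would get 1.
Among 12, 2, 11, 8, 1, the best is 12 at P1. Subgame-perfect outcome: (P1, X) with payoffs (12, 14).
For the simultaneous game, intersect best replies.
Vantage's best replies: W→P4; X→P5; Y→P1; Z→P3.
Wexler's best replies: P1→X; P2→Y; P3→Z; P4→Z; P5→Z.
The unique mutual best reply is (P3, Z), giving (11, 12).
Wexler earns 14 sequentially versus 12 at the Nash outcome: better off.

better off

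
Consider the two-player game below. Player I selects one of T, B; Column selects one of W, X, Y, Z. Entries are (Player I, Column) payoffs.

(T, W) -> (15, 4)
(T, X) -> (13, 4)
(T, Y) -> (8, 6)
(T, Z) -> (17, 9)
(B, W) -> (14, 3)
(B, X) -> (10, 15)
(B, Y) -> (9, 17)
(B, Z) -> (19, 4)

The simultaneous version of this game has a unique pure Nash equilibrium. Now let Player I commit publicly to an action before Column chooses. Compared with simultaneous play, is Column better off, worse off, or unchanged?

worse off

Solve by backward induction (Player I leads).
- T → Column plays Z (best of 4, 4, 6, 9); Player I gets 17.
- B → Column plays Y (best of 3, 15, 17, 4); Player I gets 9.
Maximizing over 17, 9, Player I chooses T. Subgame-perfect outcome: (T, Z) with payoffs (17, 9).
For the simultaneous game, intersect best replies.
Player I's best replies: W→T; X→T; Y→B; Z→B.
Column's best replies: T→Z; B→Y.
The unique mutual best reply is (B, Y), giving (9, 17).
Column earns 9 sequentially versus 17 at the Nash outcome: worse off.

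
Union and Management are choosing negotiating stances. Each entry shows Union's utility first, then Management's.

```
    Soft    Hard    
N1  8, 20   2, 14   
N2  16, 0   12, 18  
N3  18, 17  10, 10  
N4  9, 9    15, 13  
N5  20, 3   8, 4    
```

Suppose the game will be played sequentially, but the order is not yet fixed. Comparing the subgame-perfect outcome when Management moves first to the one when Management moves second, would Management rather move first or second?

If Union leads: Management's best replies are N1→Soft, N2→Hard, N3→Soft, N4→Hard, N5→Hard; Union's induced payoffs 8, 12, 18, 15, 8; outcome (N3, Soft), payoffs (18, 17).
If Management leads: Union's best replies are Soft→N5, Hard→N4; Management's induced payoffs 3, 13; outcome (N4, Hard), payoffs (15, 13).
Management gets 13 moving first and 17 moving second, so Management prefers to move second.

second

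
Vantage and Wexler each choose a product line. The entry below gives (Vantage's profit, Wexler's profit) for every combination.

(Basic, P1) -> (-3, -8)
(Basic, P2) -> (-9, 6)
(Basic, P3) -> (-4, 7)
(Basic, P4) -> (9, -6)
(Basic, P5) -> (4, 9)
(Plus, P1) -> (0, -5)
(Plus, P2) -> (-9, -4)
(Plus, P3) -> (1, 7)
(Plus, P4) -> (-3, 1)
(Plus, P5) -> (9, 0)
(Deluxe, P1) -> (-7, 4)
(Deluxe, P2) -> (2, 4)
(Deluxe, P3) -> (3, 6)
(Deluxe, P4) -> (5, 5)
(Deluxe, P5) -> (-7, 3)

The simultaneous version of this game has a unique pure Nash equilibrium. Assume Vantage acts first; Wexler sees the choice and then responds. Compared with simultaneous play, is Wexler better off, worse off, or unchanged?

Solve by backward induction (Vantage leads).
- Basic: BR = P5, leader payoff 4.
- Plus: BR = P3, leader payoff 1.
- Deluxe: BR = P3, leader payoff 3.
Maximizing over 4, 1, 3, Vantage chooses Basic. Subgame-perfect outcome: (Basic, P5) with payoffs (4, 9).
Now find the simultaneous Nash equilibrium.
Vantage's best replies: P1→Plus; P2→Deluxe; P3→Deluxe; P4→Basic; P5→Plus.
Wexler's best replies: Basic→P5; Plus→P3; Deluxe→P3.
Only (Deluxe, P3) has each player best-responding; Nash payoffs (3, 6).
Wexler earns 9 sequentially versus 6 at the Nash outcome: better off.

better off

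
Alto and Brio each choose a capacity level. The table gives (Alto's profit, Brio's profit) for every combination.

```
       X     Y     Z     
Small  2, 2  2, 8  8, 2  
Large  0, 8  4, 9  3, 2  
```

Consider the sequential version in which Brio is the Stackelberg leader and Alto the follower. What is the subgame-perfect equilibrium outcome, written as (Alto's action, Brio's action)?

Backward induction with Brio moving first.
- X → Alto plays Small (best of 2, 0); Brio gets 2.
- Y → Alto plays Large (best of 2, 4); Brio gets 9.
- Z → Alto plays Small (best of 8, 3); Brio gets 2.
Among 2, 9, 2, the best is 9 at Y. Subgame-perfect outcome: (Large, Y) with payoffs (4, 9).

(Large, Y)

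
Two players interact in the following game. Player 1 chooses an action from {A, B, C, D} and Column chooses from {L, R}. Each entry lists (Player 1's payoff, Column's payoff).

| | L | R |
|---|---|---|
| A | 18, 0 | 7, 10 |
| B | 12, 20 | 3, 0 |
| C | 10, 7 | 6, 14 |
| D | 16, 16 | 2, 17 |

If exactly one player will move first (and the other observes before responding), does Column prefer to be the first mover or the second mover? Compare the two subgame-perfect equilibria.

second

If Player 1 leads: Column's best replies are A→R, B→L, C→R, D→R; Player 1's induced payoffs 7, 12, 6, 2; outcome (B, L), payoffs (12, 20).
If Column leads: Player 1's best replies are L→A, R→A; Column's induced payoffs 0, 10; outcome (A, R), payoffs (7, 10).
Column gets 10 moving first and 20 moving second, so Column prefers to move second.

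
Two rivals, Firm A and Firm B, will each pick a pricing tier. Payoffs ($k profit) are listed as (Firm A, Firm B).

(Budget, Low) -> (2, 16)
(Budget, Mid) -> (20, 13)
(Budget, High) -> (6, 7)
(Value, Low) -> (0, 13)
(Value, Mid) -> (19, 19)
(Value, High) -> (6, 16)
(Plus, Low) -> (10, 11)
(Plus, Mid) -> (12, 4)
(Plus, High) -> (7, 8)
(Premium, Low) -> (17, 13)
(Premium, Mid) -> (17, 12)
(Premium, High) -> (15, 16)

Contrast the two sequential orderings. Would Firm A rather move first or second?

If Firm A leads: Firm B's best replies are Budget→Low, Value→Mid, Plus→Low, Premium→High; Firm A's induced payoffs 2, 19, 10, 15; outcome (Value, Mid), payoffs (19, 19).
If Firm B leads: Firm A's best replies are Low→Premium, Mid→Budget, High→Premium; Firm B's induced payoffs 13, 13, 16; outcome (Premium, High), payoffs (15, 16).
Firm A gets 19 moving first and 15 moving second, so Firm A prefers to move first.

first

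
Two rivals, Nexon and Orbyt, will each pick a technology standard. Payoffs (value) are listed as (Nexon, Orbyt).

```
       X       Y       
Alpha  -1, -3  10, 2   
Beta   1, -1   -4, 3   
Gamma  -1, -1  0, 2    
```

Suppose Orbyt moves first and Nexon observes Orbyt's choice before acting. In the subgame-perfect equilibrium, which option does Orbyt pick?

Y

Work backward from Nexon's decision.
- X: Nexon compares -1, 1, -1 and picks Beta; Orbyt would get -1.
- Y: Nexon compares 10, -4, 0 and picks Alpha; Orbyt would get 2.
Among -1, 2, the best is 2 at Y. Subgame-perfect outcome: (Alpha, Y) with payoffs (10, 2).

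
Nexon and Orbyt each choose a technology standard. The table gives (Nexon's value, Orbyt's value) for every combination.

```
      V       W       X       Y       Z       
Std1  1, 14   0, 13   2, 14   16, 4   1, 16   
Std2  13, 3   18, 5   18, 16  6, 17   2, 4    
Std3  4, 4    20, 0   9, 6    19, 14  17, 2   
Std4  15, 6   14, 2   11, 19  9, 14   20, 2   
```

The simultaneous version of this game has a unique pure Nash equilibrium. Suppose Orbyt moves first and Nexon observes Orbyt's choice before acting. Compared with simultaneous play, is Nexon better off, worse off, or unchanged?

Work backward from Nexon's decision.
- V: Nexon compares 1, 13, 4, 15 and picks Std4; Orbyt would get 6.
- W: Nexon compares 0, 18, 20, 14 and picks Std3; Orbyt would get 0.
- X: Nexon compares 2, 18, 9, 11 and picks Std2; Orbyt would get 16.
- Y: Nexon compares 16, 6, 19, 9 and picks Std3; Orbyt would get 14.
- Z: Nexon compares 1, 2, 17, 20 and picks Std4; Orbyt would get 2.
Maximizing over 6, 0, 16, 14, 2, Orbyt chooses X. Subgame-perfect outcome: (Std2, X) with payoffs (18, 16).
For the simultaneous game, intersect best replies.
Nexon's best replies: V→Std4; W→Std3; X→Std2; Y→Std3; Z→Std4.
Orbyt's best replies: Std1→Z; Std2→Y; Std3→Y; Std4→X.
The unique mutual best reply is (Std3, Y), giving (19, 14).
Nexon earns 18 sequentially versus 19 at the Nash outcome: worse off.

worse off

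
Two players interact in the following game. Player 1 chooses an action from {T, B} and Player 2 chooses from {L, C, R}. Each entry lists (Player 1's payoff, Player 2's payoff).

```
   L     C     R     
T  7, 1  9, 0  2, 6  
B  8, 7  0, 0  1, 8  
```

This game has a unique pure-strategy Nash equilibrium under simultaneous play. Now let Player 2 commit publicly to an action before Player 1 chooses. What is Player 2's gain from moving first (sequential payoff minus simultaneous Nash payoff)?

Work backward from Player 1's decision.
- L: BR = B, leader payoff 7.
- C: BR = T, leader payoff 0.
- R: BR = T, leader payoff 6.
Maximizing over 7, 0, 6, Player 2 chooses L. Subgame-perfect outcome: (B, L) with payoffs (8, 7).
For the simultaneous game, intersect best replies.
Player 1's best replies: L→B; C→T; R→T.
Player 2's best replies: T→R; B→R.
Only (T, R) has each player best-responding; Nash payoffs (2, 6).
Player 2's commitment gain: 7 − 6 = 1.

1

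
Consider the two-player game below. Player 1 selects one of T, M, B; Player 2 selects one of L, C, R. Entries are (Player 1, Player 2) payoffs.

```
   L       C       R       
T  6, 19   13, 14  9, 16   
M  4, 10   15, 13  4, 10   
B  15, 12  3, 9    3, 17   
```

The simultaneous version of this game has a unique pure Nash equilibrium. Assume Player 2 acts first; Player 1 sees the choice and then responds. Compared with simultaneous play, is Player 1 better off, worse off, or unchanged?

Player 1 best-responds to each possible Player 2 move:
- L: Player 1 compares 6, 4, 15 and picks B; Player 2 would get 12.
- C: Player 1 compares 13, 15, 3 and picks M; Player 2 would get 13.
- R: Player 1 compares 9, 4, 3 and picks T; Player 2 would get 16.
Among 12, 13, 16, the best is 16 at R. Subgame-perfect outcome: (T, R) with payoffs (9, 16).
Now find the simultaneous Nash equilibrium.
Player 1's best replies: L→B; C→M; R→T.
Player 2's best replies: T→L; M→C; B→R.
Only (M, C) has each player best-responding; Nash payoffs (15, 13).
Player 1 earns 9 sequentially versus 15 at the Nash outcome: worse off.

worse off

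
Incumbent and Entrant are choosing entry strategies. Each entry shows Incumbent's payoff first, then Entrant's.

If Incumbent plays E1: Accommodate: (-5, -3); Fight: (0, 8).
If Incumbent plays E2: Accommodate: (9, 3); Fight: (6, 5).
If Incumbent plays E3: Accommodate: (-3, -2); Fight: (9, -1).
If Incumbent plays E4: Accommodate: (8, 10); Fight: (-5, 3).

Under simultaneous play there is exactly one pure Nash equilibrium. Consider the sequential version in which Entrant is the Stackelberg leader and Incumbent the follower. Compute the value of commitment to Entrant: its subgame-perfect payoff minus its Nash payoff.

4

Backward induction with Entrant moving first.
- Accommodate: BR = E2, leader payoff 3.
- Fight: BR = E3, leader payoff -1.
Maximizing over 3, -1, Entrant chooses Accommodate. Subgame-perfect outcome: (E2, Accommodate) with payoffs (9, 3).
Under simultaneous play:
Incumbent's best replies: Accommodate→E2; Fight→E3.
Entrant's best replies: E1→Fight; E2→Fight; E3→Fight; E4→Accommodate.
The unique mutual best reply is (E3, Fight), giving (9, -1).
Entrant's commitment gain: 3 − -1 = 4.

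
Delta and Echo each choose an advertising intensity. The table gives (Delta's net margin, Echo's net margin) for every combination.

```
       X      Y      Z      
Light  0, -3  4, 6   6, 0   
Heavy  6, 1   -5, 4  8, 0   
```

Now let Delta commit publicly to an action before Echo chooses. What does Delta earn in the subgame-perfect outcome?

Work backward from Echo's decision.
- Light → Echo plays Y (best of -3, 6, 0); Delta gets 4.
- Heavy → Echo plays Y (best of 1, 4, 0); Delta gets -5.
Among 4, -5, the best is 4 at Light. Subgame-perfect outcome: (Light, Y) with payoffs (4, 6).

4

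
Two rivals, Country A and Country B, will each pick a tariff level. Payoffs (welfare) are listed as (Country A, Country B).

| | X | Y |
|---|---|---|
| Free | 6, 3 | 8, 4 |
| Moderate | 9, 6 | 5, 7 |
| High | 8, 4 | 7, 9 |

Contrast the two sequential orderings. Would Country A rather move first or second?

second

If Country A leads: Country B's best replies are Free→Y, Moderate→Y, High→Y; Country A's induced payoffs 8, 5, 7; outcome (Free, Y), payoffs (8, 4).
If Country B leads: Country A's best replies are X→Moderate, Y→Free; Country B's induced payoffs 6, 4; outcome (Moderate, X), payoffs (9, 6).
Country A gets 8 moving first and 9 moving second, so Country A prefers to move second.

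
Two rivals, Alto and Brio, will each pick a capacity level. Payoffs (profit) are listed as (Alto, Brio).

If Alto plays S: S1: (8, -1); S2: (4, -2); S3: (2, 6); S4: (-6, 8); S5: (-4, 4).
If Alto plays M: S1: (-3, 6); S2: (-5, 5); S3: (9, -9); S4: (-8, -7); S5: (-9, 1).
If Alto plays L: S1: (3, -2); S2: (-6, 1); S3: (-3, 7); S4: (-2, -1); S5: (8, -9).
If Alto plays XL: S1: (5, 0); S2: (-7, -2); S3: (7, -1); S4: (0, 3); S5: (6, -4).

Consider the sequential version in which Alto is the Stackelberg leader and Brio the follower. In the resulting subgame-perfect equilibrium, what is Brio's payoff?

3

Work backward from Brio's decision.
- S → Brio plays S4 (best of -1, -2, 6, 8, 4); Alto gets -6.
- M → Brio plays S1 (best of 6, 5, -9, -7, 1); Alto gets -3.
- L → Brio plays S3 (best of -2, 1, 7, -1, -9); Alto gets -3.
- XL → Brio plays S4 (best of 0, -2, -1, 3, -4); Alto gets 0.
Alto's induced payoffs are -6, -3, -3, 0, so Alto commits to XL. Subgame-perfect outcome: (XL, S4) with payoffs (0, 3).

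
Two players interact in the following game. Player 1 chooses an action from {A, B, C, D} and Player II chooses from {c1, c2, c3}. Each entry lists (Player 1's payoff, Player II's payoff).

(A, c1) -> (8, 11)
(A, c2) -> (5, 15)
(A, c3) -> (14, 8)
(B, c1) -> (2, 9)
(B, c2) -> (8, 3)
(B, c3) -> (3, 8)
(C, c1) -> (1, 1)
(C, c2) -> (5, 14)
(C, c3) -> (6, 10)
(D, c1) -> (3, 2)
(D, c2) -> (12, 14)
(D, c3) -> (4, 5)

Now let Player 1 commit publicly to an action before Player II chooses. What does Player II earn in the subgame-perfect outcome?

Player II best-responds to each possible Player 1 move:
- A → Player II plays c2 (best of 11, 15, 8); Player 1 gets 5.
- B → Player II plays c1 (best of 9, 3, 8); Player 1 gets 2.
- C → Player II plays c2 (best of 1, 14, 10); Player 1 gets 5.
- D → Player II plays c2 (best of 2, 14, 5); Player 1 gets 12.
Player 1's induced payoffs are 5, 2, 5, 12, so Player 1 commits to D. Subgame-perfect outcome: (D, c2) with payoffs (12, 14).

14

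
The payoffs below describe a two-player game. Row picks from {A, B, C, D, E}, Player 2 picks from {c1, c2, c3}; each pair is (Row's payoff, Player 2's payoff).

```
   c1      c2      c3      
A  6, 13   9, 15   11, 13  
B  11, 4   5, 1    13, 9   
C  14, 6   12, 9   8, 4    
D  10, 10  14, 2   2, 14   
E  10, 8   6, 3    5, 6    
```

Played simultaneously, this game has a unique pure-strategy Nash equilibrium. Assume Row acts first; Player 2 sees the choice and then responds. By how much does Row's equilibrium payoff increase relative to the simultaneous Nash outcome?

Player 2 best-responds to each possible Row move:
- A: BR = c2, leader payoff 9.
- B: BR = c3, leader payoff 13.
- C: BR = c2, leader payoff 12.
- D: BR = c3, leader payoff 2.
- E: BR = c1, leader payoff 10.
Row's induced payoffs are 9, 13, 12, 2, 10, so Row commits to B. Subgame-perfect outcome: (B, c3) with payoffs (13, 9).
Now find the simultaneous Nash equilibrium.
Row's best replies: c1→C; c2→D; c3→B.
Player 2's best replies: A→c2; B→c3; C→c2; D→c3; E→c1.
Only (B, c3) has each player best-responding; Nash payoffs (13, 9).
Row's commitment gain: 13 − 13 = 0.

0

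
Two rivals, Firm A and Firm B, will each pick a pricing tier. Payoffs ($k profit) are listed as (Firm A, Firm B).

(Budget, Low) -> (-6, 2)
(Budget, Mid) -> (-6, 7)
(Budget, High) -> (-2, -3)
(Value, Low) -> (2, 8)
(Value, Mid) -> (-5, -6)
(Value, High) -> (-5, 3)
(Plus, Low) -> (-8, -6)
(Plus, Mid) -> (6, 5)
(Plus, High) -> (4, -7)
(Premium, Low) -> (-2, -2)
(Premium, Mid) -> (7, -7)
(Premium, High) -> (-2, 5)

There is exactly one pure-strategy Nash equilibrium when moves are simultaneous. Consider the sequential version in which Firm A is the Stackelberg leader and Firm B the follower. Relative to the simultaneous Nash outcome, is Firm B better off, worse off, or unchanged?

worse off

Backward induction with Firm A moving first.
- Budget: BR = Mid, leader payoff -6.
- Value: BR = Low, leader payoff 2.
- Plus: BR = Mid, leader payoff 6.
- Premium: BR = High, leader payoff -2.
Maximizing over -6, 2, 6, -2, Firm A chooses Plus. Subgame-perfect outcome: (Plus, Mid) with payoffs (6, 5).
For the simultaneous game, intersect best replies.
Firm A's best replies: Low→Value; Mid→Premium; High→Plus.
Firm B's best replies: Budget→Mid; Value→Low; Plus→Mid; Premium→High.
Only (Value, Low) has each player best-responding; Nash payoffs (2, 8).
Firm B earns 5 sequentially versus 8 at the Nash outcome: worse off.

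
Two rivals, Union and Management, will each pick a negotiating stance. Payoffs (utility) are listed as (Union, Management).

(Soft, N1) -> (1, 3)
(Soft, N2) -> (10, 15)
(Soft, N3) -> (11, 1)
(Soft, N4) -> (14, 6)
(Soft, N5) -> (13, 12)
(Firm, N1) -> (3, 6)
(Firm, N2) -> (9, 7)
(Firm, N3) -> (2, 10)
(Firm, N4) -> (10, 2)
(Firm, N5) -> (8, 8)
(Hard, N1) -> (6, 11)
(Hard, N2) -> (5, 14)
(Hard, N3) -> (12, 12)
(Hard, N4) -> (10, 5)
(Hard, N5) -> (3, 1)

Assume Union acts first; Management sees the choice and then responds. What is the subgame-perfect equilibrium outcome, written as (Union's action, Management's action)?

Work backward from Management's decision.
- Soft → Management plays N2 (best of 3, 15, 1, 6, 12); Union gets 10.
- Firm → Management plays N3 (best of 6, 7, 10, 2, 8); Union gets 2.
- Hard → Management plays N2 (best of 11, 14, 12, 5, 1); Union gets 5.
Union's induced payoffs are 10, 2, 5, so Union commits to Soft. Subgame-perfect outcome: (Soft, N2) with payoffs (10, 15).

(Soft, N2)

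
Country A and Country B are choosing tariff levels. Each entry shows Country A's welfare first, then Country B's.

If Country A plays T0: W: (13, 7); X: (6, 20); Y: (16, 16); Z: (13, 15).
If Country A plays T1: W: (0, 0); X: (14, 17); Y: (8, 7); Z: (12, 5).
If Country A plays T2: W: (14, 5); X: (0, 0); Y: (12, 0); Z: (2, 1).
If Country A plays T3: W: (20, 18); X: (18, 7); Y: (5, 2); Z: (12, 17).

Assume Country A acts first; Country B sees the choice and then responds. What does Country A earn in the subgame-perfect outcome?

Solve by backward induction (Country A leads).
- T0: Country B compares 7, 20, 16, 15 and picks X; Country A would get 6.
- T1: Country B compares 0, 17, 7, 5 and picks X; Country A would get 14.
- T2: Country B compares 5, 0, 0, 1 and picks W; Country A would get 14.
- T3: Country B compares 18, 7, 2, 17 and picks W; Country A would get 20.
Among 6, 14, 14, 20, the best is 20 at T3. Subgame-perfect outcome: (T3, W) with payoffs (20, 18).

20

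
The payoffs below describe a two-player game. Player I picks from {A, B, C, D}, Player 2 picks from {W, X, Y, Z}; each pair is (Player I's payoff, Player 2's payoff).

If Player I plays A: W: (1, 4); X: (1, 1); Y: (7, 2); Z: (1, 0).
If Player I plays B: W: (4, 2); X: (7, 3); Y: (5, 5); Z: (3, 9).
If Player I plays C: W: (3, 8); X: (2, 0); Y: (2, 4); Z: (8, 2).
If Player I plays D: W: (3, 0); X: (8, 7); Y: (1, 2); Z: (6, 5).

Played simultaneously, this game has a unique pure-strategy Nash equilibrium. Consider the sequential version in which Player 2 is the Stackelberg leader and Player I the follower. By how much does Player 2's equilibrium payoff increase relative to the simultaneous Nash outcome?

Player I best-responds to each possible Player 2 move:
- W: Player I compares 1, 4, 3, 3 and picks B; Player 2 would get 2.
- X: Player I compares 1, 7, 2, 8 and picks D; Player 2 would get 7.
- Y: Player I compares 7, 5, 2, 1 and picks A; Player 2 would get 2.
- Z: Player I compares 1, 3, 8, 6 and picks C; Player 2 would get 2.
Maximizing over 2, 7, 2, 2, Player 2 chooses X. Subgame-perfect outcome: (D, X) with payoffs (8, 7).
Under simultaneous play:
Player I's best replies: W→B; X→D; Y→A; Z→C.
Player 2's best replies: A→W; B→Z; C→W; D→X.
The unique mutual best reply is (D, X), giving (8, 7).
Player 2's commitment gain: 7 − 7 = 0.

0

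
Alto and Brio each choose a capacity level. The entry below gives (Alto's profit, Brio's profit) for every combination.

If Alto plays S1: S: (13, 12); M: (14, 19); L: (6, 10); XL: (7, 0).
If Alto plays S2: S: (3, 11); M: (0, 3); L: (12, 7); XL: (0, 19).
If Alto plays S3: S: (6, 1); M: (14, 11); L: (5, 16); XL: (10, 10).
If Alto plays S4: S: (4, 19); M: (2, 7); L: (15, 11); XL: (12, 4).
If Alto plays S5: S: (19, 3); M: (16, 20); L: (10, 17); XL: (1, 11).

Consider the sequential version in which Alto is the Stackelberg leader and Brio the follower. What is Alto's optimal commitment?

Brio best-responds to each possible Alto move:
- S1: Brio compares 12, 19, 10, 0 and picks M; Alto would get 14.
- S2: Brio compares 11, 3, 7, 19 and picks XL; Alto would get 0.
- S3: Brio compares 1, 11, 16, 10 and picks L; Alto would get 5.
- S4: Brio compares 19, 7, 11, 4 and picks S; Alto would get 4.
- S5: Brio compares 3, 20, 17, 11 and picks M; Alto would get 16.
Maximizing over 14, 0, 5, 4, 16, Alto chooses S5. Subgame-perfect outcome: (S5, M) with payoffs (16, 20).

S5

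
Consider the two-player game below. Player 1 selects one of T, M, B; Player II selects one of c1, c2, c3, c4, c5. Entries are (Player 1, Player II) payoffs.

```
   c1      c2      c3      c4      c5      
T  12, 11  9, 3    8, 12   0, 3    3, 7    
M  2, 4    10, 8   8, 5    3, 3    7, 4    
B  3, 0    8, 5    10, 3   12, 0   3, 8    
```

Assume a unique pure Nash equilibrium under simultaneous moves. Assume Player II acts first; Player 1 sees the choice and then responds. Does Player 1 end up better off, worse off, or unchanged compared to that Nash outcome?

better off

Player 1 best-responds to each possible Player II move:
- c1: BR = T, leader payoff 11.
- c2: BR = M, leader payoff 8.
- c3: BR = B, leader payoff 3.
- c4: BR = B, leader payoff 0.
- c5: BR = M, leader payoff 4.
Maximizing over 11, 8, 3, 0, 4, Player II chooses c1. Subgame-perfect outcome: (T, c1) with payoffs (12, 11).
For the simultaneous game, intersect best replies.
Player 1's best replies: c1→T; c2→M; c3→B; c4→B; c5→M.
Player II's best replies: T→c3; M→c2; B→c5.
The unique mutual best reply is (M, c2), giving (10, 8).
Player 1 earns 12 sequentially versus 10 at the Nash outcome: better off.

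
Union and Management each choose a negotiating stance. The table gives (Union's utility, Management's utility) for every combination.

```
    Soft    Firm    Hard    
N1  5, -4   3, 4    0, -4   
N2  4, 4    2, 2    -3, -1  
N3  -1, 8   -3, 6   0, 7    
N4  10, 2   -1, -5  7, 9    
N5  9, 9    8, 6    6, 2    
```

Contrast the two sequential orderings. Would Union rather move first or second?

If Union leads: Management's best replies are N1→Firm, N2→Soft, N3→Soft, N4→Hard, N5→Soft; Union's induced payoffs 3, 4, -1, 7, 9; outcome (N5, Soft), payoffs (9, 9).
If Management leads: Union's best replies are Soft→N4, Firm→N5, Hard→N4; Management's induced payoffs 2, 6, 9; outcome (N4, Hard), payoffs (7, 9).
Union gets 9 moving first and 7 moving second, so Union prefers to move first.

first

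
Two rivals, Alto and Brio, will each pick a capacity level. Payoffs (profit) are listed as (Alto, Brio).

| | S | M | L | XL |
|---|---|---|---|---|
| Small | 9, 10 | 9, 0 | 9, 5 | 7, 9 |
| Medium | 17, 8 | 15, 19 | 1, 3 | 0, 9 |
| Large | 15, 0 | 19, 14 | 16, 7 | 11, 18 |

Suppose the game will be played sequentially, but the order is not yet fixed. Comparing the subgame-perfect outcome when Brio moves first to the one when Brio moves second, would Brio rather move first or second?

second

If Alto leads: Brio's best replies are Small→S, Medium→M, Large→XL; Alto's induced payoffs 9, 15, 11; outcome (Medium, M), payoffs (15, 19).
If Brio leads: Alto's best replies are S→Medium, M→Large, L→Large, XL→Large; Brio's induced payoffs 8, 14, 7, 18; outcome (Large, XL), payoffs (11, 18).
Brio gets 18 moving first and 19 moving second, so Brio prefers to move second.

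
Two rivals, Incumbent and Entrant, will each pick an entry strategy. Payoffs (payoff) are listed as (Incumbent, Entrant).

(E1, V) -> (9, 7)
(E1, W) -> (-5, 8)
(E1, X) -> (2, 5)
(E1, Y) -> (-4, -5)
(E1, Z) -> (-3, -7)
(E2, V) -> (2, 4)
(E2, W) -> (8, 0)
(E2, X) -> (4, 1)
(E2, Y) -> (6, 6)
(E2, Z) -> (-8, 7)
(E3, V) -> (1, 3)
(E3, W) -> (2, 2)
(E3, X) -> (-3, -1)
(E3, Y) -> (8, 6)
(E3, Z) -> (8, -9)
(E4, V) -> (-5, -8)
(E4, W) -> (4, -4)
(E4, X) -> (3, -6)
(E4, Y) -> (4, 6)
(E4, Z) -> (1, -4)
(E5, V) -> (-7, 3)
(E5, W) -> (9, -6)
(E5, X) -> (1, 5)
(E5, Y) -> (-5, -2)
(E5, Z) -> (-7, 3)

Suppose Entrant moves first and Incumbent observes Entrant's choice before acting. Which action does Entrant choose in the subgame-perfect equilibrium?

V

Solve by backward induction (Entrant leads).
- V: BR = E1, leader payoff 7.
- W: BR = E5, leader payoff -6.
- X: BR = E2, leader payoff 1.
- Y: BR = E3, leader payoff 6.
- Z: BR = E3, leader payoff -9.
Entrant's induced payoffs are 7, -6, 1, 6, -9, so Entrant commits to V. Subgame-perfect outcome: (E1, V) with payoffs (9, 7).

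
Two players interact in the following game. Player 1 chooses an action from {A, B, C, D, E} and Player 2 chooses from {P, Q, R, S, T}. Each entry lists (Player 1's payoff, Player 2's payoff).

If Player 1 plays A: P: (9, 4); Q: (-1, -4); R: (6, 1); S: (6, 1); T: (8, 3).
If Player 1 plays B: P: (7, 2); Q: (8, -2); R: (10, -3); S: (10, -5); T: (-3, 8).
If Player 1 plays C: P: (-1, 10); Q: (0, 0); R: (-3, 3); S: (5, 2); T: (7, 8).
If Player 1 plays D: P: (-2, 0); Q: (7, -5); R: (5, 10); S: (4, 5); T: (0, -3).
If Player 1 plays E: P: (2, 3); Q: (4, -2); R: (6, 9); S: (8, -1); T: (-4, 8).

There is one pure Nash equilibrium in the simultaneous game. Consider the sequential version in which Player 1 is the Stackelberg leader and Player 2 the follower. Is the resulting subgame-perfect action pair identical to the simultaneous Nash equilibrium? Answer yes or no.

Solve by backward induction (Player 1 leads).
- A → Player 2 plays P (best of 4, -4, 1, 1, 3); Player 1 gets 9.
- B → Player 2 plays T (best of 2, -2, -3, -5, 8); Player 1 gets -3.
- C → Player 2 plays P (best of 10, 0, 3, 2, 8); Player 1 gets -1.
- D → Player 2 plays R (best of 0, -5, 10, 5, -3); Player 1 gets 5.
- E → Player 2 plays R (best of 3, -2, 9, -1, 8); Player 1 gets 6.
Player 1's induced payoffs are 9, -3, -1, 5, 6, so Player 1 commits to A. Subgame-perfect outcome: (A, P) with payoffs (9, 4).
For the simultaneous game, intersect best replies.
Player 1's best replies: P→A; Q→B; R→B; S→B; T→A.
Player 2's best replies: A→P; B→T; C→P; D→R; E→R.
Only (A, P) has each player best-responding; Nash payoffs (9, 4).
Sequential outcome (A, P) coincides with the Nash profile (A, P).

yes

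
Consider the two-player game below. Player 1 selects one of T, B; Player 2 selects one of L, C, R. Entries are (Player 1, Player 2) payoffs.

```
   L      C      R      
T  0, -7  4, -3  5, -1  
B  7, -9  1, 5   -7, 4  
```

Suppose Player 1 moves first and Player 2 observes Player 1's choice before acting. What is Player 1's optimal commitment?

Backward induction with Player 1 moving first.
- T → Player 2 plays R (best of -7, -3, -1); Player 1 gets 5.
- B → Player 2 plays C (best of -9, 5, 4); Player 1 gets 1.
Player 1's induced payoffs are 5, 1, so Player 1 commits to T. Subgame-perfect outcome: (T, R) with payoffs (5, -1).

T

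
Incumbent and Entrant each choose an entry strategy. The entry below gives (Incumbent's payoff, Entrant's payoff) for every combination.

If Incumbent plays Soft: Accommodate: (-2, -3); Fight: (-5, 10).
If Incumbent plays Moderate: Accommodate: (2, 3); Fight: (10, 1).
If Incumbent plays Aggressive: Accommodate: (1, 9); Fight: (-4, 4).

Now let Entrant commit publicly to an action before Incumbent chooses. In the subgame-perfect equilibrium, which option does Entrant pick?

Backward induction with Entrant moving first.
- Accommodate → Incumbent plays Moderate (best of -2, 2, 1); Entrant gets 3.
- Fight → Incumbent plays Moderate (best of -5, 10, -4); Entrant gets 1.
Maximizing over 3, 1, Entrant chooses Accommodate. Subgame-perfect outcome: (Moderate, Accommodate) with payoffs (2, 3).

Accommodate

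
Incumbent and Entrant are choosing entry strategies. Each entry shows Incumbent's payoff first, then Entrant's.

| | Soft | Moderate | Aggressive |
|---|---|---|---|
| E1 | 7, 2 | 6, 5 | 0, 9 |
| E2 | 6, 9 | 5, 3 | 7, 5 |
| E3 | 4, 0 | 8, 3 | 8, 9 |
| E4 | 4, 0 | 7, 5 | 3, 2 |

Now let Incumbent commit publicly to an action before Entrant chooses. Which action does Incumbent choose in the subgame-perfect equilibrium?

Backward induction with Incumbent moving first.
- E1: Entrant compares 2, 5, 9 and picks Aggressive; Incumbent would get 0.
- E2: Entrant compares 9, 3, 5 and picks Soft; Incumbent would get 6.
- E3: Entrant compares 0, 3, 9 and picks Aggressive; Incumbent would get 8.
- E4: Entrant compares 0, 5, 2 and picks Moderate; Incumbent would get 7.
Among 0, 6, 8, 7, the best is 8 at E3. Subgame-perfect outcome: (E3, Aggressive) with payoffs (8, 9).

E3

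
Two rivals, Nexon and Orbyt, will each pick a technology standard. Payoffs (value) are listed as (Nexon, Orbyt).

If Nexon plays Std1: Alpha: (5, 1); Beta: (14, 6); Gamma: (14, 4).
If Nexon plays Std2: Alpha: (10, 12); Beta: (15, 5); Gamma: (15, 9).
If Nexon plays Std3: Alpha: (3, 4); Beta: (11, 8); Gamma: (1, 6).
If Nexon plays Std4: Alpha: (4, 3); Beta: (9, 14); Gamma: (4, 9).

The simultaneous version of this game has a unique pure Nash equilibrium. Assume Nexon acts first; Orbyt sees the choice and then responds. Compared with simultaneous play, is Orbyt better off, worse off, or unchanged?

Solve by backward induction (Nexon leads).
- Std1: Orbyt compares 1, 6, 4 and picks Beta; Nexon would get 14.
- Std2: Orbyt compares 12, 5, 9 and picks Alpha; Nexon would get 10.
- Std3: Orbyt compares 4, 8, 6 and picks Beta; Nexon would get 11.
- Std4: Orbyt compares 3, 14, 9 and picks Beta; Nexon would get 9.
Maximizing over 14, 10, 11, 9, Nexon chooses Std1. Subgame-perfect outcome: (Std1, Beta) with payoffs (14, 6).
Now find the simultaneous Nash equilibrium.
Nexon's best replies: Alpha→Std2; Beta→Std2; Gamma→Std2.
Orbyt's best replies: Std1→Beta; Std2→Alpha; Std3→Beta; Std4→Beta.
Only (Std2, Alpha) has each player best-responding; Nash payoffs (10, 12).
Orbyt earns 6 sequentially versus 12 at the Nash outcome: worse off.

worse off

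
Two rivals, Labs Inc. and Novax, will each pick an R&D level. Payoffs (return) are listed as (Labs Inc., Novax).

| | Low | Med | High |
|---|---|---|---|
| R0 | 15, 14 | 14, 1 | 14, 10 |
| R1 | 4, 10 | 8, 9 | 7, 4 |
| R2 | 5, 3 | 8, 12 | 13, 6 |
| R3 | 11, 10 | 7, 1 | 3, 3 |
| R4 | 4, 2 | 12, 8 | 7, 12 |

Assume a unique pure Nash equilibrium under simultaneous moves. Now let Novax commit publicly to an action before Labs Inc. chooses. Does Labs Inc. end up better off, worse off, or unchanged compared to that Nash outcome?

Solve by backward induction (Novax leads).
- Low: Labs Inc. compares 15, 4, 5, 11, 4 and picks R0; Novax would get 14.
- Med: Labs Inc. compares 14, 8, 8, 7, 12 and picks R0; Novax would get 1.
- High: Labs Inc. compares 14, 7, 13, 3, 7 and picks R0; Novax would get 10.
Among 14, 1, 10, the best is 14 at Low. Subgame-perfect outcome: (R0, Low) with payoffs (15, 14).
Under simultaneous play:
Labs Inc.'s best replies: Low→R0; Med→R0; High→R0.
Novax's best replies: R0→Low; R1→Low; R2→Med; R3→Low; R4→High.
The unique mutual best reply is (R0, Low), giving (15, 14).
Labs Inc. earns 15 sequentially versus 15 at the Nash outcome: unchanged.

unchanged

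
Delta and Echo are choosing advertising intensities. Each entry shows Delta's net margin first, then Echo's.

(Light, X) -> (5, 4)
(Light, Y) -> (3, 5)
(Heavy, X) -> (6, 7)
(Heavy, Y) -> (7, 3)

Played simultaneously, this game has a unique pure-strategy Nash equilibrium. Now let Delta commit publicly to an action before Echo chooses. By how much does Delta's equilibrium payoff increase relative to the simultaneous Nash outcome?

0

Echo best-responds to each possible Delta move:
- Light: Echo compares 4, 5 and picks Y; Delta would get 3.
- Heavy: Echo compares 7, 3 and picks X; Delta would get 6.
Delta's induced payoffs are 3, 6, so Delta commits to Heavy. Subgame-perfect outcome: (Heavy, X) with payoffs (6, 7).
For the simultaneous game, intersect best replies.
Delta's best replies: X→Heavy; Y→Heavy.
Echo's best replies: Light→Y; Heavy→X.
Only (Heavy, X) has each player best-responding; Nash payoffs (6, 7).
Delta's commitment gain: 6 − 6 = 0.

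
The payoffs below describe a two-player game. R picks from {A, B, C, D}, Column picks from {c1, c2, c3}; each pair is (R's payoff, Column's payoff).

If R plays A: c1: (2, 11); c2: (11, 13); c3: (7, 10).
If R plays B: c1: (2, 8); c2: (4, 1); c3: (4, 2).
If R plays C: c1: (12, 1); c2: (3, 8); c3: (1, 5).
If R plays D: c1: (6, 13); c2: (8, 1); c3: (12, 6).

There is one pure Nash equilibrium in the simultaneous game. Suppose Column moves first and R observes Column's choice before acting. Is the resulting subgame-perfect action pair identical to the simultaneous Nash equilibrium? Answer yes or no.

R best-responds to each possible Column move:
- c1: BR = C, leader payoff 1.
- c2: BR = A, leader payoff 13.
- c3: BR = D, leader payoff 6.
Column's induced payoffs are 1, 13, 6, so Column commits to c2. Subgame-perfect outcome: (A, c2) with payoffs (11, 13).
Now find the simultaneous Nash equilibrium.
R's best replies: c1→C; c2→A; c3→D.
Column's best replies: A→c2; B→c1; C→c2; D→c1.
The unique mutual best reply is (A, c2), giving (11, 13).
Sequential outcome (A, c2) coincides with the Nash profile (A, c2).

yes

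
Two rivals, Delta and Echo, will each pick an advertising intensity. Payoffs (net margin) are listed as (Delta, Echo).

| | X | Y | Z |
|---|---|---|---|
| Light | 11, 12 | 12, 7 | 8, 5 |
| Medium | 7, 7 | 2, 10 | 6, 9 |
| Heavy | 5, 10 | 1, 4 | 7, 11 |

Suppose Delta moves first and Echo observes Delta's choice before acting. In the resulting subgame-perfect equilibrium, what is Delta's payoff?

Echo best-responds to each possible Delta move:
- Light: Echo compares 12, 7, 5 and picks X; Delta would get 11.
- Medium: Echo compares 7, 10, 9 and picks Y; Delta would get 2.
- Heavy: Echo compares 10, 4, 11 and picks Z; Delta would get 7.
Delta's induced payoffs are 11, 2, 7, so Delta commits to Light. Subgame-perfect outcome: (Light, X) with payoffs (11, 12).

11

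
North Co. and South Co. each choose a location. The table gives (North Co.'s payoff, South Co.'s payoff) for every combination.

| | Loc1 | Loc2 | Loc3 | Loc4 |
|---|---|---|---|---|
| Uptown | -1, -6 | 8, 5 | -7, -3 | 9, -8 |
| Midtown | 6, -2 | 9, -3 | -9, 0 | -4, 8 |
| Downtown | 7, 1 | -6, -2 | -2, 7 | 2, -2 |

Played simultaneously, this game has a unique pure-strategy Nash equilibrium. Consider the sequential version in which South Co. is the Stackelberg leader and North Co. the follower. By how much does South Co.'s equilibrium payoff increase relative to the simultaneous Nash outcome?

0

Backward induction with South Co. moving first.
- Loc1 → North Co. plays Downtown (best of -1, 6, 7); South Co. gets 1.
- Loc2 → North Co. plays Midtown (best of 8, 9, -6); South Co. gets -3.
- Loc3 → North Co. plays Downtown (best of -7, -9, -2); South Co. gets 7.
- Loc4 → North Co. plays Uptown (best of 9, -4, 2); South Co. gets -8.
South Co.'s induced payoffs are 1, -3, 7, -8, so South Co. commits to Loc3. Subgame-perfect outcome: (Downtown, Loc3) with payoffs (-2, 7).
Now find the simultaneous Nash equilibrium.
North Co.'s best replies: Loc1→Downtown; Loc2→Midtown; Loc3→Downtown; Loc4→Uptown.
South Co.'s best replies: Uptown→Loc2; Midtown→Loc4; Downtown→Loc3.
The unique mutual best reply is (Downtown, Loc3), giving (-2, 7).
South Co.'s commitment gain: 7 − 7 = 0.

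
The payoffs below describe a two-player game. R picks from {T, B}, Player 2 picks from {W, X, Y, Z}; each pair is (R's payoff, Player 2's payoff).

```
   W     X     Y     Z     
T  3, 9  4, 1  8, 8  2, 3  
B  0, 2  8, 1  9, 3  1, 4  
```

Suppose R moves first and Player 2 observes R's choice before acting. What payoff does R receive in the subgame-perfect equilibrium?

3

Player 2 best-responds to each possible R move:
- T: Player 2 compares 9, 1, 8, 3 and picks W; R would get 3.
- B: Player 2 compares 2, 1, 3, 4 and picks Z; R would get 1.
R's induced payoffs are 3, 1, so R commits to T. Subgame-perfect outcome: (T, W) with payoffs (3, 9).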